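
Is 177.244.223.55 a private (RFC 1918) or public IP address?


RFC 1918 private ranges:
  10.0.0.0/8 (10.0.0.0 - 10.255.255.255)
  172.16.0.0/12 (172.16.0.0 - 172.31.255.255)
  192.168.0.0/16 (192.168.0.0 - 192.168.255.255)
Public (not in any RFC 1918 range)


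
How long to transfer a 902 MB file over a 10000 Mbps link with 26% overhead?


Effective throughput = 10000 * (1 - 26/100) = 7400 Mbps
File size in Mb = 902 * 8 = 7216 Mb
Time = 7216 / 7400
Time = 0.9751 seconds


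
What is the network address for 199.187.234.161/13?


IP:   11000111.10111011.11101010.10100001
Mask: 11111111.11111000.00000000.00000000
AND operation:
Net:  11000111.10111000.00000000.00000000
Network: 199.184.0.0/13


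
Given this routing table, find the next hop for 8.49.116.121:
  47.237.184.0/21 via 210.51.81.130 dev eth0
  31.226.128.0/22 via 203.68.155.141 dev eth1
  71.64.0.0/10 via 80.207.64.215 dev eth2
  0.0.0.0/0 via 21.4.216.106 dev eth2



Longest prefix match for 8.49.116.121:
  /21 47.237.184.0: no
  /22 31.226.128.0: no
  /10 71.64.0.0: no
  /0 0.0.0.0: MATCH
Selected: next-hop 21.4.216.106 via eth2 (matched /0)


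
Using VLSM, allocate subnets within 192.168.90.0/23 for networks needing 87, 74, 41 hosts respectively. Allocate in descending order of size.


87 hosts -> /25 (126 usable): 192.168.90.0/25
74 hosts -> /25 (126 usable): 192.168.90.128/25
41 hosts -> /26 (62 usable): 192.168.91.0/26
Allocation: 192.168.90.0/25 (87 hosts, 126 usable); 192.168.90.128/25 (74 hosts, 126 usable); 192.168.91.0/26 (41 hosts, 62 usable)


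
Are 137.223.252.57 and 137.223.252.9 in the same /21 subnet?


Mask: 255.255.248.0
137.223.252.57 AND mask = 137.223.248.0
137.223.252.9 AND mask = 137.223.248.0
Yes, same subnet (137.223.248.0)


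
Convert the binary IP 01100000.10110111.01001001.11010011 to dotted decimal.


01100000 = 96
10110111 = 183
01001001 = 73
11010011 = 211
IP: 96.183.73.211


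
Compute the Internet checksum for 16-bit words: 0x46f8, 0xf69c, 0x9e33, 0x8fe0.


Sum all words (with carry folding):
+ 0x46f8 = 0x46f8
+ 0xf69c = 0x3d95
+ 0x9e33 = 0xdbc8
+ 0x8fe0 = 0x6ba9
One's complement: ~0x6ba9
Checksum = 0x9456


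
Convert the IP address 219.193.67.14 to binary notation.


219 = 11011011
193 = 11000001
67 = 01000011
14 = 00001110
Binary: 11011011.11000001.01000011.00001110


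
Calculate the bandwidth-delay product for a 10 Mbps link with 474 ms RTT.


BDP = bandwidth * RTT
= 10 Mbps * 474 ms
= 10 * 1e6 * 474 / 1000 bits
= 4740000 bits
= 592500 bytes
= 578.6133 KB
BDP = 4740000 bits (592500 bytes)


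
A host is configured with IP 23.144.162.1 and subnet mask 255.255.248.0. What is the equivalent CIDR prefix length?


Binary: 11111111.11111111.11111000.00000000
Count leading 1s
Prefix: /21


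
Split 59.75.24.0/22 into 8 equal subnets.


New prefix = 22 + 3 = 25
Each subnet has 128 addresses
  59.75.24.0/25
  59.75.24.128/25
  59.75.25.0/25
  59.75.25.128/25
  59.75.26.0/25
  59.75.26.128/25
  59.75.27.0/25
  59.75.27.128/25
Subnets: 59.75.24.0/25, 59.75.24.128/25, 59.75.25.0/25, 59.75.25.128/25, 59.75.26.0/25, 59.75.26.128/25, 59.75.27.0/25, 59.75.27.128/25


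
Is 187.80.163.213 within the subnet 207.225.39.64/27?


Subnet network: 207.225.39.64
Test IP AND mask: 187.80.163.192
No, 187.80.163.213 is not in 207.225.39.64/27


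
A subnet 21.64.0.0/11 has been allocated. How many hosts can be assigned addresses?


Host bits = 32 - 11 = 21
Total addresses = 2^21 = 2097152
Usable = total - 2 (network and broadcast)
Usable hosts: 2097150


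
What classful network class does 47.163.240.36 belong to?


First octet: 47
Binary: 00101111
0xxxxxxx -> Class A (1-126)
Class A, default mask 255.0.0.0 (/8)


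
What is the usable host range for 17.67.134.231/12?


Network: 17.64.0.0
Broadcast: 17.79.255.255
First usable = network + 1
Last usable = broadcast - 1
Range: 17.64.0.1 to 17.79.255.254


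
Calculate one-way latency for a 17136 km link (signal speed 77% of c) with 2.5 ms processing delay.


Speed = 0.77 * 3e5 km/s = 231000 km/s
Propagation delay = 17136 / 231000 = 0.0742 s = 74.1818 ms
Processing delay = 2.5 ms
Total one-way latency = 76.6818 ms


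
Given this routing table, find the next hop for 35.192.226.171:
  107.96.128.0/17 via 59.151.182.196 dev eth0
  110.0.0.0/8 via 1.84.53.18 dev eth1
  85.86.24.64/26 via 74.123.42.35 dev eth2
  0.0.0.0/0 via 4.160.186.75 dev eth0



Longest prefix match for 35.192.226.171:
  /17 107.96.128.0: no
  /8 110.0.0.0: no
  /26 85.86.24.64: no
  /0 0.0.0.0: MATCH
Selected: next-hop 4.160.186.75 via eth0 (matched /0)


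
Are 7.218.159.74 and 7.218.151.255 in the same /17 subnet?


Mask: 255.255.128.0
7.218.159.74 AND mask = 7.218.128.0
7.218.151.255 AND mask = 7.218.128.0
Yes, same subnet (7.218.128.0)


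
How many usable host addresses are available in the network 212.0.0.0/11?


Host bits = 32 - 11 = 21
Total addresses = 2^21 = 2097152
Usable = total - 2 (network and broadcast)
Usable hosts: 2097150


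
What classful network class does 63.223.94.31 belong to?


First octet: 63
Binary: 00111111
0xxxxxxx -> Class A (1-126)
Class A, default mask 255.0.0.0 (/8)


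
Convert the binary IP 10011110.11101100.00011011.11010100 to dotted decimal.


10011110 = 158
11101100 = 236
00011011 = 27
11010100 = 212
IP: 158.236.27.212


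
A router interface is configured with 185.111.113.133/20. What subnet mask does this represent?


/20 means 20 network bits, 12 host bits
Binary: 11111111111111111111000000000000
Mask: 255.255.240.0


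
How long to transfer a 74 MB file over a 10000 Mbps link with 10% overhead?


Effective throughput = 10000 * (1 - 10/100) = 9000 Mbps
File size in Mb = 74 * 8 = 592 Mb
Time = 592 / 9000
Time = 0.0658 seconds


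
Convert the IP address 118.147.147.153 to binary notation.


118 = 01110110
147 = 10010011
147 = 10010011
153 = 10011001
Binary: 01110110.10010011.10010011.10011001


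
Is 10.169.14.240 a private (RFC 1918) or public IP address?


RFC 1918 private ranges:
  10.0.0.0/8 (10.0.0.0 - 10.255.255.255)
  172.16.0.0/12 (172.16.0.0 - 172.31.255.255)
  192.168.0.0/16 (192.168.0.0 - 192.168.255.255)
Private (in 10.0.0.0/8)


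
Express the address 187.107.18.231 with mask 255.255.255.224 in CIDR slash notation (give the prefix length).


Binary: 11111111.11111111.11111111.11100000
Count leading 1s
Prefix: /27


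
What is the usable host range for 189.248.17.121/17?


Network: 189.248.0.0
Broadcast: 189.248.127.255
First usable = network + 1
Last usable = broadcast - 1
Range: 189.248.0.1 to 189.248.127.254


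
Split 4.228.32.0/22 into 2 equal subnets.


New prefix = 22 + 1 = 23
Each subnet has 512 addresses
  4.228.32.0/23
  4.228.34.0/23
Subnets: 4.228.32.0/23, 4.228.34.0/23


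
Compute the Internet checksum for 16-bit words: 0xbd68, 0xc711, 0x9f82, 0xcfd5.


Sum all words (with carry folding):
+ 0xbd68 = 0xbd68
+ 0xc711 = 0x847a
+ 0x9f82 = 0x23fd
+ 0xcfd5 = 0xf3d2
One's complement: ~0xf3d2
Checksum = 0x0c2d


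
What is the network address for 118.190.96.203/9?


IP:   01110110.10111110.01100000.11001011
Mask: 11111111.10000000.00000000.00000000
AND operation:
Net:  01110110.10000000.00000000.00000000
Network: 118.128.0.0/9


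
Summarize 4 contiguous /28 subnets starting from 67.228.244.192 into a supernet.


Original prefix: /28
Number of subnets: 4 = 2^2
New prefix = 28 - 2 = 26
Supernet: 67.228.244.192/26


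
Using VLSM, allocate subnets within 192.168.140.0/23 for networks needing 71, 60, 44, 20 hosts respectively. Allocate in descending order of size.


71 hosts -> /25 (126 usable): 192.168.140.0/25
60 hosts -> /26 (62 usable): 192.168.140.128/26
44 hosts -> /26 (62 usable): 192.168.140.192/26
20 hosts -> /27 (30 usable): 192.168.141.0/27
Allocation: 192.168.140.0/25 (71 hosts, 126 usable); 192.168.140.128/26 (60 hosts, 62 usable); 192.168.140.192/26 (44 hosts, 62 usable); 192.168.141.0/27 (20 hosts, 30 usable)


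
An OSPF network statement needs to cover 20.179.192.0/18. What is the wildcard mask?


Subnet mask: 255.255.192.0
Wildcard = 255.255.255.255 - subnet mask
255 - 255 = 0
255 - 255 = 0
255 - 192 = 63
255 - 0 = 255
Wildcard: 0.0.63.255


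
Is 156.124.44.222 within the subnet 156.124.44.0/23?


Subnet network: 156.124.44.0
Test IP AND mask: 156.124.44.0
Yes, 156.124.44.222 is in 156.124.44.0/23


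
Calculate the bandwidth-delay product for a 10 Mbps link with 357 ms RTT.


BDP = bandwidth * RTT
= 10 Mbps * 357 ms
= 10 * 1e6 * 357 / 1000 bits
= 3570000 bits
= 446250 bytes
= 435.791 KB
BDP = 3570000 bits (446250 bytes)


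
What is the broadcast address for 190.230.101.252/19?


Network: 190.230.96.0/19
Host bits = 13
Set all host bits to 1:
Broadcast: 190.230.127.255


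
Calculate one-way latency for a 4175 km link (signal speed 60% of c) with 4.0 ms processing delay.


Speed = 0.6 * 3e5 km/s = 180000 km/s
Propagation delay = 4175 / 180000 = 0.0232 s = 23.1944 ms
Processing delay = 4.0 ms
Total one-way latency = 27.1944 ms


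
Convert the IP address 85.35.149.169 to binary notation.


85 = 01010101
35 = 00100011
149 = 10010101
169 = 10101001
Binary: 01010101.00100011.10010101.10101001


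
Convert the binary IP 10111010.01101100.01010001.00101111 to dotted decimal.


10111010 = 186
01101100 = 108
01010001 = 81
00101111 = 47
IP: 186.108.81.47


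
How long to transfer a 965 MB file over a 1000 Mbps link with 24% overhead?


Effective throughput = 1000 * (1 - 24/100) = 760 Mbps
File size in Mb = 965 * 8 = 7720 Mb
Time = 7720 / 760
Time = 10.1579 seconds


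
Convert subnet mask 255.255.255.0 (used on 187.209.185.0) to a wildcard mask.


Subnet mask: 255.255.255.0
Wildcard = 255.255.255.255 - subnet mask
255 - 255 = 0
255 - 255 = 0
255 - 255 = 0
255 - 0 = 255
Wildcard: 0.0.0.255


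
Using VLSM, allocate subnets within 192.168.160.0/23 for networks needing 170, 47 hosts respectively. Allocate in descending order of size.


170 hosts -> /24 (254 usable): 192.168.160.0/24
47 hosts -> /26 (62 usable): 192.168.161.0/26
Allocation: 192.168.160.0/24 (170 hosts, 254 usable); 192.168.161.0/26 (47 hosts, 62 usable)


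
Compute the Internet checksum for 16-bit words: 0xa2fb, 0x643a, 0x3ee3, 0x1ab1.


Sum all words (with carry folding):
+ 0xa2fb = 0xa2fb
+ 0x643a = 0x0736
+ 0x3ee3 = 0x4619
+ 0x1ab1 = 0x60ca
One's complement: ~0x60ca
Checksum = 0x9f35


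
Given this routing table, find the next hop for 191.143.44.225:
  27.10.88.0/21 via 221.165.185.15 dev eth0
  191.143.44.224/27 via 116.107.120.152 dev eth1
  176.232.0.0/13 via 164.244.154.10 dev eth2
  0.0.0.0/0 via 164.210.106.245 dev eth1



Longest prefix match for 191.143.44.225:
  /21 27.10.88.0: no
  /27 191.143.44.224: MATCH
  /13 176.232.0.0: no
  /0 0.0.0.0: MATCH
Selected: next-hop 116.107.120.152 via eth1 (matched /27)


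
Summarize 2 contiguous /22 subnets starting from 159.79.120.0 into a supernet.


Original prefix: /22
Number of subnets: 2 = 2^1
New prefix = 22 - 1 = 21
Supernet: 159.79.120.0/21


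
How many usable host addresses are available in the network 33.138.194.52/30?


Host bits = 32 - 30 = 2
Total addresses = 2^2 = 4
Usable = total - 2 (network and broadcast)
Usable hosts: 2


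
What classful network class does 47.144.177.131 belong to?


First octet: 47
Binary: 00101111
0xxxxxxx -> Class A (1-126)
Class A, default mask 255.0.0.0 (/8)


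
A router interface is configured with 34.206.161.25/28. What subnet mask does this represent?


/28 means 28 network bits, 4 host bits
Binary: 11111111111111111111111111110000
Mask: 255.255.255.240


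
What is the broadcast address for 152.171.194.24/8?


Network: 152.0.0.0/8
Host bits = 24
Set all host bits to 1:
Broadcast: 152.255.255.255


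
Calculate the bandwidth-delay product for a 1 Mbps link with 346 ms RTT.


BDP = bandwidth * RTT
= 1 Mbps * 346 ms
= 1 * 1e6 * 346 / 1000 bits
= 346000 bits
= 43250 bytes
= 42.2363 KB
BDP = 346000 bits (43250 bytes)


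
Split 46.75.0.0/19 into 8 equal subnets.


New prefix = 19 + 3 = 22
Each subnet has 1024 addresses
  46.75.0.0/22
  46.75.4.0/22
  46.75.8.0/22
  46.75.12.0/22
  46.75.16.0/22
  46.75.20.0/22
  46.75.24.0/22
  46.75.28.0/22
Subnets: 46.75.0.0/22, 46.75.4.0/22, 46.75.8.0/22, 46.75.12.0/22, 46.75.16.0/22, 46.75.20.0/22, 46.75.24.0/22, 46.75.28.0/22


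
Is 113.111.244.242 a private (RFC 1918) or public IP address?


RFC 1918 private ranges:
  10.0.0.0/8 (10.0.0.0 - 10.255.255.255)
  172.16.0.0/12 (172.16.0.0 - 172.31.255.255)
  192.168.0.0/16 (192.168.0.0 - 192.168.255.255)
Public (not in any RFC 1918 range)


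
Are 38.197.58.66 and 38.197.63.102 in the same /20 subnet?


Mask: 255.255.240.0
38.197.58.66 AND mask = 38.197.48.0
38.197.63.102 AND mask = 38.197.48.0
Yes, same subnet (38.197.48.0)


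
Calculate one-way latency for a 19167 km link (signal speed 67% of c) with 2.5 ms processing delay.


Speed = 0.67 * 3e5 km/s = 201000 km/s
Propagation delay = 19167 / 201000 = 0.0954 s = 95.3582 ms
Processing delay = 2.5 ms
Total one-way latency = 97.8582 ms


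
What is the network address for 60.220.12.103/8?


IP:   00111100.11011100.00001100.01100111
Mask: 11111111.00000000.00000000.00000000
AND operation:
Net:  00111100.00000000.00000000.00000000
Network: 60.0.0.0/8


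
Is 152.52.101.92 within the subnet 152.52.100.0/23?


Subnet network: 152.52.100.0
Test IP AND mask: 152.52.100.0
Yes, 152.52.101.92 is in 152.52.100.0/23


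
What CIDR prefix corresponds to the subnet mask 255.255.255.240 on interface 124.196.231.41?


Binary: 11111111.11111111.11111111.11110000
Count leading 1s
Prefix: /28


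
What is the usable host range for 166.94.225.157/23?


Network: 166.94.224.0
Broadcast: 166.94.225.255
First usable = network + 1
Last usable = broadcast - 1
Range: 166.94.224.1 to 166.94.225.254


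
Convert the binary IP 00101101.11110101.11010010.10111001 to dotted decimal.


00101101 = 45
11110101 = 245
11010010 = 210
10111001 = 185
IP: 45.245.210.185


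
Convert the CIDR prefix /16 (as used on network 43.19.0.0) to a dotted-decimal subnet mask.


/16 means 16 network bits, 16 host bits
Binary: 11111111111111110000000000000000
Mask: 255.255.0.0


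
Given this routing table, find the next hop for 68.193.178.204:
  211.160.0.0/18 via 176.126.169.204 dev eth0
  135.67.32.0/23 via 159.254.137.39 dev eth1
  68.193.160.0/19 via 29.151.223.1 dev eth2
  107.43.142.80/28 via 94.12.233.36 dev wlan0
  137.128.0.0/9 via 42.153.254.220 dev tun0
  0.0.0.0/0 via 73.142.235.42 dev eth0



Longest prefix match for 68.193.178.204:
  /18 211.160.0.0: no
  /23 135.67.32.0: no
  /19 68.193.160.0: MATCH
  /28 107.43.142.80: no
  /9 137.128.0.0: no
  /0 0.0.0.0: MATCH
Selected: next-hop 29.151.223.1 via eth2 (matched /19)


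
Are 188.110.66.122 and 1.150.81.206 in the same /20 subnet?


Mask: 255.255.240.0
188.110.66.122 AND mask = 188.110.64.0
1.150.81.206 AND mask = 1.150.80.0
No, different subnets (188.110.64.0 vs 1.150.80.0)


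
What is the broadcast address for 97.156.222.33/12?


Network: 97.144.0.0/12
Host bits = 20
Set all host bits to 1:
Broadcast: 97.159.255.255


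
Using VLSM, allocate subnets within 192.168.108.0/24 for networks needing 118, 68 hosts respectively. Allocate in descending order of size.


118 hosts -> /25 (126 usable): 192.168.108.0/25
68 hosts -> /25 (126 usable): 192.168.108.128/25
Allocation: 192.168.108.0/25 (118 hosts, 126 usable); 192.168.108.128/25 (68 hosts, 126 usable)


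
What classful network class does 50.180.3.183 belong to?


First octet: 50
Binary: 00110010
0xxxxxxx -> Class A (1-126)
Class A, default mask 255.0.0.0 (/8)


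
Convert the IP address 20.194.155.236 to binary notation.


20 = 00010100
194 = 11000010
155 = 10011011
236 = 11101100
Binary: 00010100.11000010.10011011.11101100


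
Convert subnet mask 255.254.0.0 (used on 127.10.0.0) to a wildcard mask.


Subnet mask: 255.254.0.0
Wildcard = 255.255.255.255 - subnet mask
255 - 255 = 0
255 - 254 = 1
255 - 0 = 255
255 - 0 = 255
Wildcard: 0.1.255.255


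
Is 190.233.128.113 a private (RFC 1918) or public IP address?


RFC 1918 private ranges:
  10.0.0.0/8 (10.0.0.0 - 10.255.255.255)
  172.16.0.0/12 (172.16.0.0 - 172.31.255.255)
  192.168.0.0/16 (192.168.0.0 - 192.168.255.255)
Public (not in any RFC 1918 range)


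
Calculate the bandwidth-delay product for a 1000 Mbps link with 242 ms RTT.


BDP = bandwidth * RTT
= 1000 Mbps * 242 ms
= 1000 * 1e6 * 242 / 1000 bits
= 242000000 bits
= 30250000 bytes
= 29541.0156 KB
BDP = 242000000 bits (30250000 bytes)


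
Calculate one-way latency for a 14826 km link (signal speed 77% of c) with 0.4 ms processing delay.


Speed = 0.77 * 3e5 km/s = 231000 km/s
Propagation delay = 14826 / 231000 = 0.0642 s = 64.1818 ms
Processing delay = 0.4 ms
Total one-way latency = 64.5818 ms


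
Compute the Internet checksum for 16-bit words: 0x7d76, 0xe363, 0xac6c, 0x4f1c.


Sum all words (with carry folding):
+ 0x7d76 = 0x7d76
+ 0xe363 = 0x60da
+ 0xac6c = 0x0d47
+ 0x4f1c = 0x5c63
One's complement: ~0x5c63
Checksum = 0xa39c


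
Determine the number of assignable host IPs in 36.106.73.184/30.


Host bits = 32 - 30 = 2
Total addresses = 2^2 = 4
Usable = total - 2 (network and broadcast)
Usable hosts: 2


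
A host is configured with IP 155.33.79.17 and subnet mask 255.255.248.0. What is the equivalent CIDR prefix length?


Binary: 11111111.11111111.11111000.00000000
Count leading 1s
Prefix: /21


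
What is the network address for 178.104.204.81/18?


IP:   10110010.01101000.11001100.01010001
Mask: 11111111.11111111.11000000.00000000
AND operation:
Net:  10110010.01101000.11000000.00000000
Network: 178.104.192.0/18


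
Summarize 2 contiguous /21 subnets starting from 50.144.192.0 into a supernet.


Original prefix: /21
Number of subnets: 2 = 2^1
New prefix = 21 - 1 = 20
Supernet: 50.144.192.0/20


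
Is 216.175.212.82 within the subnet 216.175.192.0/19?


Subnet network: 216.175.192.0
Test IP AND mask: 216.175.192.0
Yes, 216.175.212.82 is in 216.175.192.0/19


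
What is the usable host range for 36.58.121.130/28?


Network: 36.58.121.128
Broadcast: 36.58.121.143
First usable = network + 1
Last usable = broadcast - 1
Range: 36.58.121.129 to 36.58.121.142


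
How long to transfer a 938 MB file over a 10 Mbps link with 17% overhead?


Effective throughput = 10 * (1 - 17/100) = 8.3 Mbps
File size in Mb = 938 * 8 = 7504 Mb
Time = 7504 / 8.3
Time = 904.0964 seconds


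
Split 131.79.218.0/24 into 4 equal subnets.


New prefix = 24 + 2 = 26
Each subnet has 64 addresses
  131.79.218.0/26
  131.79.218.64/26
  131.79.218.128/26
  131.79.218.192/26
Subnets: 131.79.218.0/26, 131.79.218.64/26, 131.79.218.128/26, 131.79.218.192/26


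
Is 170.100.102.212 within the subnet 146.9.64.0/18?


Subnet network: 146.9.64.0
Test IP AND mask: 170.100.64.0
No, 170.100.102.212 is not in 146.9.64.0/18


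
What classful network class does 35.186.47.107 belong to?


First octet: 35
Binary: 00100011
0xxxxxxx -> Class A (1-126)
Class A, default mask 255.0.0.0 (/8)


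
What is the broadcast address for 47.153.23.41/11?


Network: 47.128.0.0/11
Host bits = 21
Set all host bits to 1:
Broadcast: 47.159.255.255


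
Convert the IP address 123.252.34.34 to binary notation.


123 = 01111011
252 = 11111100
34 = 00100010
34 = 00100010
Binary: 01111011.11111100.00100010.00100010


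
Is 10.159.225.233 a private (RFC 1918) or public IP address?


RFC 1918 private ranges:
  10.0.0.0/8 (10.0.0.0 - 10.255.255.255)
  172.16.0.0/12 (172.16.0.0 - 172.31.255.255)
  192.168.0.0/16 (192.168.0.0 - 192.168.255.255)
Private (in 10.0.0.0/8)


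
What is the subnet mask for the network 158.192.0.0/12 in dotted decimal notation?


/12 means 12 network bits, 20 host bits
Binary: 11111111111100000000000000000000
Mask: 255.240.0.0


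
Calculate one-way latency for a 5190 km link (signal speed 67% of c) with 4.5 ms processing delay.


Speed = 0.67 * 3e5 km/s = 201000 km/s
Propagation delay = 5190 / 201000 = 0.0258 s = 25.8209 ms
Processing delay = 4.5 ms
Total one-way latency = 30.3209 ms


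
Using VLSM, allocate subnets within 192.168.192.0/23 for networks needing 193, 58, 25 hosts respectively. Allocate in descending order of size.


193 hosts -> /24 (254 usable): 192.168.192.0/24
58 hosts -> /26 (62 usable): 192.168.193.0/26
25 hosts -> /27 (30 usable): 192.168.193.64/27
Allocation: 192.168.192.0/24 (193 hosts, 254 usable); 192.168.193.0/26 (58 hosts, 62 usable); 192.168.193.64/27 (25 hosts, 30 usable)


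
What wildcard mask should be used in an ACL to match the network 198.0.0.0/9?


Subnet mask: 255.128.0.0
Wildcard = 255.255.255.255 - subnet mask
255 - 255 = 0
255 - 128 = 127
255 - 0 = 255
255 - 0 = 255
Wildcard: 0.127.255.255


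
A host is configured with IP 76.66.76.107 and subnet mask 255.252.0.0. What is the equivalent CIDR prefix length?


Binary: 11111111.11111100.00000000.00000000
Count leading 1s
Prefix: /14


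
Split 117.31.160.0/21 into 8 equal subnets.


New prefix = 21 + 3 = 24
Each subnet has 256 addresses
  117.31.160.0/24
  117.31.161.0/24
  117.31.162.0/24
  117.31.163.0/24
  117.31.164.0/24
  117.31.165.0/24
  117.31.166.0/24
  117.31.167.0/24
Subnets: 117.31.160.0/24, 117.31.161.0/24, 117.31.162.0/24, 117.31.163.0/24, 117.31.164.0/24, 117.31.165.0/24, 117.31.166.0/24, 117.31.167.0/24


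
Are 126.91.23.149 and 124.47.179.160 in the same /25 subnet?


Mask: 255.255.255.128
126.91.23.149 AND mask = 126.91.23.128
124.47.179.160 AND mask = 124.47.179.128
No, different subnets (126.91.23.128 vs 124.47.179.128)


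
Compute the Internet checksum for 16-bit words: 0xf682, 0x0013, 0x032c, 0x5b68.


Sum all words (with carry folding):
+ 0xf682 = 0xf682
+ 0x0013 = 0xf695
+ 0x032c = 0xf9c1
+ 0x5b68 = 0x552a
One's complement: ~0x552a
Checksum = 0xaad5


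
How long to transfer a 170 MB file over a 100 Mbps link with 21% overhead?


Effective throughput = 100 * (1 - 21/100) = 79 Mbps
File size in Mb = 170 * 8 = 1360 Mb
Time = 1360 / 79
Time = 17.2152 seconds


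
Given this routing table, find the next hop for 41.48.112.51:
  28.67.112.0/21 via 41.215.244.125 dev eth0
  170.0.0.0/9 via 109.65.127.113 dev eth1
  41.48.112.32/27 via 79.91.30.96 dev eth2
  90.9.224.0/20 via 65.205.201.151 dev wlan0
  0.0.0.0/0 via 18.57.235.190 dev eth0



Longest prefix match for 41.48.112.51:
  /21 28.67.112.0: no
  /9 170.0.0.0: no
  /27 41.48.112.32: MATCH
  /20 90.9.224.0: no
  /0 0.0.0.0: MATCH
Selected: next-hop 79.91.30.96 via eth2 (matched /27)


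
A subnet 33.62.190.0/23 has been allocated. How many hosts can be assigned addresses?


Host bits = 32 - 23 = 9
Total addresses = 2^9 = 512
Usable = total - 2 (network and broadcast)
Usable hosts: 510


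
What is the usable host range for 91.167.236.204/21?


Network: 91.167.232.0
Broadcast: 91.167.239.255
First usable = network + 1
Last usable = broadcast - 1
Range: 91.167.232.1 to 91.167.239.254


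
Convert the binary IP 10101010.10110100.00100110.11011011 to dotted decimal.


10101010 = 170
10110100 = 180
00100110 = 38
11011011 = 219
IP: 170.180.38.219


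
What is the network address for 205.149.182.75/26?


IP:   11001101.10010101.10110110.01001011
Mask: 11111111.11111111.11111111.11000000
AND operation:
Net:  11001101.10010101.10110110.01000000
Network: 205.149.182.64/26


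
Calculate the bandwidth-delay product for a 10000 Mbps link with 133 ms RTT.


BDP = bandwidth * RTT
= 10000 Mbps * 133 ms
= 10000 * 1e6 * 133 / 1000 bits
= 1330000000 bits
= 166250000 bytes
= 162353.5156 KB
BDP = 1330000000 bits (166250000 bytes)


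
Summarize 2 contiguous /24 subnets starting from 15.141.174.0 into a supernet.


Original prefix: /24
Number of subnets: 2 = 2^1
New prefix = 24 - 1 = 23
Supernet: 15.141.174.0/23


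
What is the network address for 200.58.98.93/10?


IP:   11001000.00111010.01100010.01011101
Mask: 11111111.11000000.00000000.00000000
AND operation:
Net:  11001000.00000000.00000000.00000000
Network: 200.0.0.0/10


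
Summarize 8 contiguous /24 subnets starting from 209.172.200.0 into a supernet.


Original prefix: /24
Number of subnets: 8 = 2^3
New prefix = 24 - 3 = 21
Supernet: 209.172.200.0/21


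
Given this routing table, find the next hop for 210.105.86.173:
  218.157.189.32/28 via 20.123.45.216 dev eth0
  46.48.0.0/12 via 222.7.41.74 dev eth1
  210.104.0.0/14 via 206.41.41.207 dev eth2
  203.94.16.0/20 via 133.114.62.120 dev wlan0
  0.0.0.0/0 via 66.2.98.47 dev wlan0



Longest prefix match for 210.105.86.173:
  /28 218.157.189.32: no
  /12 46.48.0.0: no
  /14 210.104.0.0: MATCH
  /20 203.94.16.0: no
  /0 0.0.0.0: MATCH
Selected: next-hop 206.41.41.207 via eth2 (matched /14)


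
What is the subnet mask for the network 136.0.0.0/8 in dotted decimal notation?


/8 means 8 network bits, 24 host bits
Binary: 11111111000000000000000000000000
Mask: 255.0.0.0


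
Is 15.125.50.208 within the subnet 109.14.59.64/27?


Subnet network: 109.14.59.64
Test IP AND mask: 15.125.50.192
No, 15.125.50.208 is not in 109.14.59.64/27


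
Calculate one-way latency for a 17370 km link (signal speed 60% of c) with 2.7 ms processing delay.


Speed = 0.6 * 3e5 km/s = 180000 km/s
Propagation delay = 17370 / 180000 = 0.0965 s = 96.5 ms
Processing delay = 2.7 ms
Total one-way latency = 99.2 ms


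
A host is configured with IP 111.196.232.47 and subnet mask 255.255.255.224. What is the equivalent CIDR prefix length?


Binary: 11111111.11111111.11111111.11100000
Count leading 1s
Prefix: /27


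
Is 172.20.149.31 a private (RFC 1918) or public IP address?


RFC 1918 private ranges:
  10.0.0.0/8 (10.0.0.0 - 10.255.255.255)
  172.16.0.0/12 (172.16.0.0 - 172.31.255.255)
  192.168.0.0/16 (192.168.0.0 - 192.168.255.255)
Private (in 172.16.0.0/12)


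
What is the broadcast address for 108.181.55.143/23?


Network: 108.181.54.0/23
Host bits = 9
Set all host bits to 1:
Broadcast: 108.181.55.255


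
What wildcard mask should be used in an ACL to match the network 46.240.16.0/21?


Subnet mask: 255.255.248.0
Wildcard = 255.255.255.255 - subnet mask
255 - 255 = 0
255 - 255 = 0
255 - 248 = 7
255 - 0 = 255
Wildcard: 0.0.7.255


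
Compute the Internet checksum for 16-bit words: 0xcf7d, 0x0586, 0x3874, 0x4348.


Sum all words (with carry folding):
+ 0xcf7d = 0xcf7d
+ 0x0586 = 0xd503
+ 0x3874 = 0x0d78
+ 0x4348 = 0x50c0
One's complement: ~0x50c0
Checksum = 0xaf3f


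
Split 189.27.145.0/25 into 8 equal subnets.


New prefix = 25 + 3 = 28
Each subnet has 16 addresses
  189.27.145.0/28
  189.27.145.16/28
  189.27.145.32/28
  189.27.145.48/28
  189.27.145.64/28
  189.27.145.80/28
  189.27.145.96/28
  189.27.145.112/28
Subnets: 189.27.145.0/28, 189.27.145.16/28, 189.27.145.32/28, 189.27.145.48/28, 189.27.145.64/28, 189.27.145.80/28, 189.27.145.96/28, 189.27.145.112/28


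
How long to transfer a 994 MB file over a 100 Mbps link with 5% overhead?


Effective throughput = 100 * (1 - 5/100) = 95 Mbps
File size in Mb = 994 * 8 = 7952 Mb
Time = 7952 / 95
Time = 83.7053 seconds


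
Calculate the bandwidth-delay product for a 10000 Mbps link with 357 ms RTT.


BDP = bandwidth * RTT
= 10000 Mbps * 357 ms
= 10000 * 1e6 * 357 / 1000 bits
= 3570000000 bits
= 446250000 bytes
= 435791.0156 KB
BDP = 3570000000 bits (446250000 bytes)


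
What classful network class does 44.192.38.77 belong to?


First octet: 44
Binary: 00101100
0xxxxxxx -> Class A (1-126)
Class A, default mask 255.0.0.0 (/8)


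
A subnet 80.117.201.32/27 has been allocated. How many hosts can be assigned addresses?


Host bits = 32 - 27 = 5
Total addresses = 2^5 = 32
Usable = total - 2 (network and broadcast)
Usable hosts: 30


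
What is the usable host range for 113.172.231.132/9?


Network: 113.128.0.0
Broadcast: 113.255.255.255
First usable = network + 1
Last usable = broadcast - 1
Range: 113.128.0.1 to 113.255.255.254


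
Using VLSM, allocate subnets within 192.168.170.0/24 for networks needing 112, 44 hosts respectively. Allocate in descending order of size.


112 hosts -> /25 (126 usable): 192.168.170.0/25
44 hosts -> /26 (62 usable): 192.168.170.128/26
Allocation: 192.168.170.0/25 (112 hosts, 126 usable); 192.168.170.128/26 (44 hosts, 62 usable)


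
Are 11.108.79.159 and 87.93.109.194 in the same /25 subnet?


Mask: 255.255.255.128
11.108.79.159 AND mask = 11.108.79.128
87.93.109.194 AND mask = 87.93.109.128
No, different subnets (11.108.79.128 vs 87.93.109.128)


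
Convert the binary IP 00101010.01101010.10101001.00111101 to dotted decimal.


00101010 = 42
01101010 = 106
10101001 = 169
00111101 = 61
IP: 42.106.169.61


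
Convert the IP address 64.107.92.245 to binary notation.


64 = 01000000
107 = 01101011
92 = 01011100
245 = 11110101
Binary: 01000000.01101011.01011100.11110101


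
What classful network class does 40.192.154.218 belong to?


First octet: 40
Binary: 00101000
0xxxxxxx -> Class A (1-126)
Class A, default mask 255.0.0.0 (/8)


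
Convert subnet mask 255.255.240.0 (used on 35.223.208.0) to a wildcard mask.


Subnet mask: 255.255.240.0
Wildcard = 255.255.255.255 - subnet mask
255 - 255 = 0
255 - 255 = 0
255 - 240 = 15
255 - 0 = 255
Wildcard: 0.0.15.255


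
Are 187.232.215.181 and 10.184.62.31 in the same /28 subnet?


Mask: 255.255.255.240
187.232.215.181 AND mask = 187.232.215.176
10.184.62.31 AND mask = 10.184.62.16
No, different subnets (187.232.215.176 vs 10.184.62.16)


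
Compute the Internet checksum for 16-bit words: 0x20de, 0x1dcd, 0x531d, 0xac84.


Sum all words (with carry folding):
+ 0x20de = 0x20de
+ 0x1dcd = 0x3eab
+ 0x531d = 0x91c8
+ 0xac84 = 0x3e4d
One's complement: ~0x3e4d
Checksum = 0xc1b2


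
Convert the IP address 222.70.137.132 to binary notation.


222 = 11011110
70 = 01000110
137 = 10001001
132 = 10000100
Binary: 11011110.01000110.10001001.10000100


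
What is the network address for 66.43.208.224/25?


IP:   01000010.00101011.11010000.11100000
Mask: 11111111.11111111.11111111.10000000
AND operation:
Net:  01000010.00101011.11010000.10000000
Network: 66.43.208.128/25


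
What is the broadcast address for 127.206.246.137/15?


Network: 127.206.0.0/15
Host bits = 17
Set all host bits to 1:
Broadcast: 127.207.255.255


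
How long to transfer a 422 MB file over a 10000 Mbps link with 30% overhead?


Effective throughput = 10000 * (1 - 30/100) = 7000 Mbps
File size in Mb = 422 * 8 = 3376 Mb
Time = 3376 / 7000
Time = 0.4823 seconds


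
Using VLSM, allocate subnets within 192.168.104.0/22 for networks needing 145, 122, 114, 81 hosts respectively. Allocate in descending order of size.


145 hosts -> /24 (254 usable): 192.168.104.0/24
122 hosts -> /25 (126 usable): 192.168.105.0/25
114 hosts -> /25 (126 usable): 192.168.105.128/25
81 hosts -> /25 (126 usable): 192.168.106.0/25
Allocation: 192.168.104.0/24 (145 hosts, 254 usable); 192.168.105.0/25 (122 hosts, 126 usable); 192.168.105.128/25 (114 hosts, 126 usable); 192.168.106.0/25 (81 hosts, 126 usable)


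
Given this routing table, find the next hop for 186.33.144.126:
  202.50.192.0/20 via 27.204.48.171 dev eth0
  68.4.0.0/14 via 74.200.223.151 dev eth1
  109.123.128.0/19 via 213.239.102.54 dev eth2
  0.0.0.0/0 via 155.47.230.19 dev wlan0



Longest prefix match for 186.33.144.126:
  /20 202.50.192.0: no
  /14 68.4.0.0: no
  /19 109.123.128.0: no
  /0 0.0.0.0: MATCH
Selected: next-hop 155.47.230.19 via wlan0 (matched /0)


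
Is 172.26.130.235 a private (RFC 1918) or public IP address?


RFC 1918 private ranges:
  10.0.0.0/8 (10.0.0.0 - 10.255.255.255)
  172.16.0.0/12 (172.16.0.0 - 172.31.255.255)
  192.168.0.0/16 (192.168.0.0 - 192.168.255.255)
Private (in 172.16.0.0/12)


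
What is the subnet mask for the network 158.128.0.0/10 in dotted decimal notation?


/10 means 10 network bits, 22 host bits
Binary: 11111111110000000000000000000000
Mask: 255.192.0.0


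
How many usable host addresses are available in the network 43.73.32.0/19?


Host bits = 32 - 19 = 13
Total addresses = 2^13 = 8192
Usable = total - 2 (network and broadcast)
Usable hosts: 8190


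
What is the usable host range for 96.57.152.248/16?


Network: 96.57.0.0
Broadcast: 96.57.255.255
First usable = network + 1
Last usable = broadcast - 1
Range: 96.57.0.1 to 96.57.255.254


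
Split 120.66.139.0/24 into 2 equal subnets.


New prefix = 24 + 1 = 25
Each subnet has 128 addresses
  120.66.139.0/25
  120.66.139.128/25
Subnets: 120.66.139.0/25, 120.66.139.128/25


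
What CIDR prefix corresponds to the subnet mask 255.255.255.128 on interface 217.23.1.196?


Binary: 11111111.11111111.11111111.10000000
Count leading 1s
Prefix: /25


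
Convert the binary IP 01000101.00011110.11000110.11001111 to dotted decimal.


01000101 = 69
00011110 = 30
11000110 = 198
11001111 = 207
IP: 69.30.198.207


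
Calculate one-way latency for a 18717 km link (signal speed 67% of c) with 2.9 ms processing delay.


Speed = 0.67 * 3e5 km/s = 201000 km/s
Propagation delay = 18717 / 201000 = 0.0931 s = 93.1194 ms
Processing delay = 2.9 ms
Total one-way latency = 96.0194 ms


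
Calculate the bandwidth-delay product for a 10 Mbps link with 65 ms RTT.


BDP = bandwidth * RTT
= 10 Mbps * 65 ms
= 10 * 1e6 * 65 / 1000 bits
= 650000 bits
= 81250 bytes
= 79.3457 KB
BDP = 650000 bits (81250 bytes)


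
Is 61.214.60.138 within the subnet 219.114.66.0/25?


Subnet network: 219.114.66.0
Test IP AND mask: 61.214.60.128
No, 61.214.60.138 is not in 219.114.66.0/25


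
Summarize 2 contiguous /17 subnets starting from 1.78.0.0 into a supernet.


Original prefix: /17
Number of subnets: 2 = 2^1
New prefix = 17 - 1 = 16
Supernet: 1.78.0.0/16


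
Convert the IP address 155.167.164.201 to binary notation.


155 = 10011011
167 = 10100111
164 = 10100100
201 = 11001001
Binary: 10011011.10100111.10100100.11001001


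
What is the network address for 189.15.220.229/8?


IP:   10111101.00001111.11011100.11100101
Mask: 11111111.00000000.00000000.00000000
AND operation:
Net:  10111101.00000000.00000000.00000000
Network: 189.0.0.0/8


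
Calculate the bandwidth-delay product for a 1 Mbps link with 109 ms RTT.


BDP = bandwidth * RTT
= 1 Mbps * 109 ms
= 1 * 1e6 * 109 / 1000 bits
= 109000 bits
= 13625 bytes
= 13.3057 KB
BDP = 109000 bits (13625 bytes)


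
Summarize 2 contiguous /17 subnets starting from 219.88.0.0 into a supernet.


Original prefix: /17
Number of subnets: 2 = 2^1
New prefix = 17 - 1 = 16
Supernet: 219.88.0.0/16


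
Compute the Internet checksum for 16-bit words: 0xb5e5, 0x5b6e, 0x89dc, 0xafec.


Sum all words (with carry folding):
+ 0xb5e5 = 0xb5e5
+ 0x5b6e = 0x1154
+ 0x89dc = 0x9b30
+ 0xafec = 0x4b1d
One's complement: ~0x4b1d
Checksum = 0xb4e2


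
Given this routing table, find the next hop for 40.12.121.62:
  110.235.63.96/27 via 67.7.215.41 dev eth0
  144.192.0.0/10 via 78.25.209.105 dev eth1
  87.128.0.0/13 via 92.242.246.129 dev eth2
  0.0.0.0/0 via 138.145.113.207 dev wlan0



Longest prefix match for 40.12.121.62:
  /27 110.235.63.96: no
  /10 144.192.0.0: no
  /13 87.128.0.0: no
  /0 0.0.0.0: MATCH
Selected: next-hop 138.145.113.207 via wlan0 (matched /0)


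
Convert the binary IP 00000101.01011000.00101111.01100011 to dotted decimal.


00000101 = 5
01011000 = 88
00101111 = 47
01100011 = 99
IP: 5.88.47.99


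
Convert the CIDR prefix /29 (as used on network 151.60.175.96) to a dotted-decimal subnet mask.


/29 means 29 network bits, 3 host bits
Binary: 11111111111111111111111111111000
Mask: 255.255.255.248


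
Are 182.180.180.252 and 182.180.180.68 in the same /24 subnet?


Mask: 255.255.255.0
182.180.180.252 AND mask = 182.180.180.0
182.180.180.68 AND mask = 182.180.180.0
Yes, same subnet (182.180.180.0)


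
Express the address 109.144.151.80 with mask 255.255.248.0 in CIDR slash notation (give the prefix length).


Binary: 11111111.11111111.11111000.00000000
Count leading 1s
Prefix: /21


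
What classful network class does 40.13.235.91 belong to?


First octet: 40
Binary: 00101000
0xxxxxxx -> Class A (1-126)
Class A, default mask 255.0.0.0 (/8)


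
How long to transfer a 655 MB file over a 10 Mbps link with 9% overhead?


Effective throughput = 10 * (1 - 9/100) = 9.1 Mbps
File size in Mb = 655 * 8 = 5240 Mb
Time = 5240 / 9.1
Time = 575.8242 seconds


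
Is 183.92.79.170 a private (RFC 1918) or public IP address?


RFC 1918 private ranges:
  10.0.0.0/8 (10.0.0.0 - 10.255.255.255)
  172.16.0.0/12 (172.16.0.0 - 172.31.255.255)
  192.168.0.0/16 (192.168.0.0 - 192.168.255.255)
Public (not in any RFC 1918 range)


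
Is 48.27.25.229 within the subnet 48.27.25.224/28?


Subnet network: 48.27.25.224
Test IP AND mask: 48.27.25.224
Yes, 48.27.25.229 is in 48.27.25.224/28


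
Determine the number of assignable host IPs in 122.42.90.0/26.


Host bits = 32 - 26 = 6
Total addresses = 2^6 = 64
Usable = total - 2 (network and broadcast)
Usable hosts: 62


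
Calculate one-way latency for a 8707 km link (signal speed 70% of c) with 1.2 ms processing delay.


Speed = 0.7 * 3e5 km/s = 210000 km/s
Propagation delay = 8707 / 210000 = 0.0415 s = 41.4619 ms
Processing delay = 1.2 ms
Total one-way latency = 42.6619 ms


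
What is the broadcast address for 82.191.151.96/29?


Network: 82.191.151.96/29
Host bits = 3
Set all host bits to 1:
Broadcast: 82.191.151.103


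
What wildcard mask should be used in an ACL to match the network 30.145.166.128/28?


Subnet mask: 255.255.255.240
Wildcard = 255.255.255.255 - subnet mask
255 - 255 = 0
255 - 255 = 0
255 - 255 = 0
255 - 240 = 15
Wildcard: 0.0.0.15


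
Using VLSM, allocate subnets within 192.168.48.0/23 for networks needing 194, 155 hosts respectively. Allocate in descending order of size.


194 hosts -> /24 (254 usable): 192.168.48.0/24
155 hosts -> /24 (254 usable): 192.168.49.0/24
Allocation: 192.168.48.0/24 (194 hosts, 254 usable); 192.168.49.0/24 (155 hosts, 254 usable)


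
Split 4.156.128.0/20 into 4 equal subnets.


New prefix = 20 + 2 = 22
Each subnet has 1024 addresses
  4.156.128.0/22
  4.156.132.0/22
  4.156.136.0/22
  4.156.140.0/22
Subnets: 4.156.128.0/22, 4.156.132.0/22, 4.156.136.0/22, 4.156.140.0/22


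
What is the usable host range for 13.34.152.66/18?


Network: 13.34.128.0
Broadcast: 13.34.191.255
First usable = network + 1
Last usable = broadcast - 1
Range: 13.34.128.1 to 13.34.191.254


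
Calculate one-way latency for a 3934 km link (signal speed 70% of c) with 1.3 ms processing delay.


Speed = 0.7 * 3e5 km/s = 210000 km/s
Propagation delay = 3934 / 210000 = 0.0187 s = 18.7333 ms
Processing delay = 1.3 ms
Total one-way latency = 20.0333 ms


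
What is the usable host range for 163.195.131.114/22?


Network: 163.195.128.0
Broadcast: 163.195.131.255
First usable = network + 1
Last usable = broadcast - 1
Range: 163.195.128.1 to 163.195.131.254


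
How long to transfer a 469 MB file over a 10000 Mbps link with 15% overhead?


Effective throughput = 10000 * (1 - 15/100) = 8500 Mbps
File size in Mb = 469 * 8 = 3752 Mb
Time = 3752 / 8500
Time = 0.4414 seconds


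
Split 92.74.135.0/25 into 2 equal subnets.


New prefix = 25 + 1 = 26
Each subnet has 64 addresses
  92.74.135.0/26
  92.74.135.64/26
Subnets: 92.74.135.0/26, 92.74.135.64/26


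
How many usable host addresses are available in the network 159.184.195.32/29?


Host bits = 32 - 29 = 3
Total addresses = 2^3 = 8
Usable = total - 2 (network and broadcast)
Usable hosts: 6


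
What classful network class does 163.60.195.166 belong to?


First octet: 163
Binary: 10100011
10xxxxxx -> Class B (128-191)
Class B, default mask 255.255.0.0 (/16)
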